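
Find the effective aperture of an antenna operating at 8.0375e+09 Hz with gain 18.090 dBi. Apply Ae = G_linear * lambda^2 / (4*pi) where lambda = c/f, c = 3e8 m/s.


lambda = c / f = 3.0000e+08 / 8.0375e+09 = 0.03732504 m
G_linear = 10^(18.090/10) = 64.41693
Ae = G_linear * lambda^2 / (4*pi) = 64.41693 * 0.03732504^2 / (4*pi) = 7.142e-03 m^2

7.142e-03 m^2


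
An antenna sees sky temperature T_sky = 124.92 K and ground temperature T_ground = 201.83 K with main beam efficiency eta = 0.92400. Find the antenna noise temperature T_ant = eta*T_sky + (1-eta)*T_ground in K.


T_ant = 0.92400 * 124.92 + (1 - 0.92400) * 201.83 = 130.8 K

130.8 K


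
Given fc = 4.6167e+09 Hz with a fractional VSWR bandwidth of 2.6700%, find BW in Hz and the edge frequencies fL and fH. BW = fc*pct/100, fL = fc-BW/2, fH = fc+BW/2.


BW = 4.6167e+09 * 2.6700/100 = 1.232659e+08 Hz
fL = 4.6167e+09 - 1.232659e+08/2 = 4.555e+09 Hz
fH = 4.6167e+09 + 1.232659e+08/2 = 4.678e+09 Hz

BW=1.233e+08 Hz, fL=4.555e+09 Hz, fH=4.678e+09 Hz


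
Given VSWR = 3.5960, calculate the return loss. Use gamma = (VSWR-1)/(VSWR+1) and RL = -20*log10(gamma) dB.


gamma = (3.5960 - 1) / (3.5960 + 1) = 0.5648390
RL = -20 * log10(0.5648390) = 4.962 dB

4.962 dB


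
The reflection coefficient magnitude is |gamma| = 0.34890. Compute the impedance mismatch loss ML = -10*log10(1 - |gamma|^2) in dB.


ML = -10 * log10(1 - 0.34890^2) = -10 * log10(0.87826879) = 0.5637 dB

0.5637 dB


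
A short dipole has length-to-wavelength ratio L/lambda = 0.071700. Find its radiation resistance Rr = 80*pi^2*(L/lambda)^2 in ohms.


Rr = 80 * pi^2 * (0.071700)^2 = 80 * 9.869604 * 5.140890e-03 = 4.059 ohm

4.059 ohm


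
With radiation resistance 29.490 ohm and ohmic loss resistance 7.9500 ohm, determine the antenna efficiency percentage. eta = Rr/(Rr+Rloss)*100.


eta = 29.490 / (29.490 + 7.9500) * 100 = 78.77%

78.77%


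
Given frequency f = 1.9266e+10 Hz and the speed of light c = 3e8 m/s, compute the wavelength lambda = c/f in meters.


lambda = c / f = 3.0000e+08 / 1.9266e+10 = 0.01557 m

0.01557 m


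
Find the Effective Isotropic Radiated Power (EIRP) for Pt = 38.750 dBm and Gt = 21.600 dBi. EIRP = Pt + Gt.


EIRP = Pt + Gt = 38.750 + 21.600 = 60.35 dBm

60.35 dBm


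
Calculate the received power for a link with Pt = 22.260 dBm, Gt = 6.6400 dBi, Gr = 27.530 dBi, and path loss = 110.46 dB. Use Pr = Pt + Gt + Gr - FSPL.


Pr = 22.260 + 6.6400 + 27.530 - 110.46 = -54.03 dBm

-54.03 dBm


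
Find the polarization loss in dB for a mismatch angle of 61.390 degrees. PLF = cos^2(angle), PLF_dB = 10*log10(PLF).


PLF_linear = cos^2(61.390 deg) = 0.2292926
PLF_dB = 10 * log10(0.2292926) = -6.396 dB

-6.396 dB


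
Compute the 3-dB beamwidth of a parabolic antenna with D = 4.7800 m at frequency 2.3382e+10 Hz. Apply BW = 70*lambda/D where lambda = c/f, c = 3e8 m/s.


lambda = c / f = 3.0000e+08 / 2.3382e+10 = 0.01283038 m
BW = 70 * 0.01283038 / 4.7800 = 0.1879 deg

0.1879 deg


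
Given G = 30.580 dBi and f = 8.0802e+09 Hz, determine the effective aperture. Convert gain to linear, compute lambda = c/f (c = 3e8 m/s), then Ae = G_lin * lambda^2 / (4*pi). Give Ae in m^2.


lambda = c / f = 3.0000e+08 / 8.0802e+09 = 0.03712779 m
G_linear = 10^(30.580/10) = 1142.878
Ae = G_linear * lambda^2 / (4*pi) = 1142.878 * 0.03712779^2 / (4*pi) = 0.1254 m^2

0.1254 m^2


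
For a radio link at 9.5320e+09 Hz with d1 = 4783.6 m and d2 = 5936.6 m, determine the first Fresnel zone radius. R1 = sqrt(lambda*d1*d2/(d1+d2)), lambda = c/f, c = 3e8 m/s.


lambda = c / f = 3.0000e+08 / 9.5320e+09 = 0.03147293 m
R1 = sqrt(0.03147293 * 4783.6 * 5936.6 / (4783.6 + 5936.6)) = 9.131 m

9.131 m


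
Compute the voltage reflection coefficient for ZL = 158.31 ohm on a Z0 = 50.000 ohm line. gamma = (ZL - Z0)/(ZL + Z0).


gamma = (158.31 - 50.000) / (158.31 + 50.000) = 0.5199

0.5199


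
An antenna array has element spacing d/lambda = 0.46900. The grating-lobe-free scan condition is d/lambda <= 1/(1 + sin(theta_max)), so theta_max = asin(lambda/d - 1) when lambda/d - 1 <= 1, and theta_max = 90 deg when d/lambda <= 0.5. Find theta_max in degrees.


lambda/d - 1 = 1/0.46900 - 1 = 1.132196 >= 1
d/lambda <= 0.5, so the array can scan to endfire without grating lobes: theta_max = 90 deg

90 deg


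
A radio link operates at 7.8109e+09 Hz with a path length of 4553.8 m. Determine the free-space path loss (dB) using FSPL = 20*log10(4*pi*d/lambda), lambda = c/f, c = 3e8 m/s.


lambda = c / f = 3.0000e+08 / 7.8109e+09 = 0.03840787 m
FSPL = 20 * log10(4*pi*4553.8/0.03840787) = 123.5 dB

123.5 dB


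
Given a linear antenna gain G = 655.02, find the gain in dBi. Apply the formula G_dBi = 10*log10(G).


G_dBi = 10 * log10(655.02) = 28.16 dBi

28.16 dBi


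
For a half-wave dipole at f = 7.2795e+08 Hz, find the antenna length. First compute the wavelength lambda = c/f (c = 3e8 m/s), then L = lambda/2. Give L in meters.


lambda = c / f = 3.0000e+08 / 7.2795e+08 = 0.4121162 m
L = lambda / 2 = 0.4121162 / 2 = 0.2061 m

0.2061 m


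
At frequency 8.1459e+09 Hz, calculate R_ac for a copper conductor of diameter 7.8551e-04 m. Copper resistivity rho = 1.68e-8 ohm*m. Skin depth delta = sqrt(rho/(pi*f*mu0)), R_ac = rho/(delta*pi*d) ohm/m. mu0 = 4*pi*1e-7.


delta = sqrt(1.68e-8 / (pi * 8.1459e+09 * 4*pi*1e-7)) = 7.227785e-07 m
R_ac = 1.68e-8 / (7.227785e-07 * pi * 7.8551e-04) = 9.419 ohm/m

9.419 ohm/m


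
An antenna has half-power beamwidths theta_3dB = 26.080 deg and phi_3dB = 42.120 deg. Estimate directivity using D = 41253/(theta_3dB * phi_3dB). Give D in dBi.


D_linear = 41253 / (26.080 * 42.120) = 37.55429
D_dBi = 10 * log10(37.55429) = 15.75 dBi

15.75 dBi


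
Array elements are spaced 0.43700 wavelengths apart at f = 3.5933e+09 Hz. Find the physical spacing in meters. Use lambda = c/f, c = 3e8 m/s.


lambda = c / f = 3.0000e+08 / 3.5933e+09 = 0.08348872 m
d = 0.43700 * 0.08348872 = 0.03648 m

0.03648 m


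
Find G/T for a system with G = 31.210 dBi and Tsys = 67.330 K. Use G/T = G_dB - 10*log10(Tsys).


G/T = 31.210 - 10*log10(67.330) = 31.210 - 18.28209 = 12.93 dB/K

12.93 dB/K


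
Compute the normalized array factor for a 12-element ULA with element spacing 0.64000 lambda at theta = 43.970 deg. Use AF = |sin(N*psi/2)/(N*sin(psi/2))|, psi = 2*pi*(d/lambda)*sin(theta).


psi = 2*pi*0.64000*sin(43.970 deg) = 2.791872 rad
AF = |sin(12*2.791872/2) / (12*sin(2.791872/2))| = 0.07312

0.07312


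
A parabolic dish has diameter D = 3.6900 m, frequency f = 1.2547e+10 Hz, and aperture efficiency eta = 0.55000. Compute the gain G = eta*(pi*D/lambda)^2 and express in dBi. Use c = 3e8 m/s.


lambda = c / f = 3.0000e+08 / 1.2547e+10 = 0.02391010 m
G_linear = 0.55000 * (pi * 3.6900 / 0.02391010)^2 = 129286.3
G_dBi = 10 * log10(129286.3) = 51.12 dBi

51.12 dBi


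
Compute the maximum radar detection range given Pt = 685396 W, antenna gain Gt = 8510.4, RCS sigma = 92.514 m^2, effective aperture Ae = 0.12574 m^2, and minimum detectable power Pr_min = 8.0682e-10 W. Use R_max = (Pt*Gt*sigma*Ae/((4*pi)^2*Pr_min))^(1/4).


R^4 = 685396*8510.4*92.514*0.12574 / ((4*pi)^2 * 8.0682e-10) = 5.325692e+17
R_max = 5.325692e+17^0.25 = 27014 m

27014 m


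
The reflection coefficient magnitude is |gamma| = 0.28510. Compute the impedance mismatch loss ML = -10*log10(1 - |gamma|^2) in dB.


ML = -10 * log10(1 - 0.28510^2) = -10 * log10(0.91871799) = 0.3682 dB

0.3682 dB


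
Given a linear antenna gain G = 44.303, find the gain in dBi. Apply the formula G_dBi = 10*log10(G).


G_dBi = 10 * log10(44.303) = 16.46 dBi

16.46 dBi


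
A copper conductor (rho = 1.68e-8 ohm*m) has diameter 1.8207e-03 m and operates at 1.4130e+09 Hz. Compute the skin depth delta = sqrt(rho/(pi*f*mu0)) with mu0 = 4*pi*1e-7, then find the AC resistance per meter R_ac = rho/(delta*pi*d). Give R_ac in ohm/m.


delta = sqrt(1.68e-8 / (pi * 1.4130e+09 * 4*pi*1e-7)) = 1.735416e-06 m
R_ac = 1.68e-8 / (1.735416e-06 * pi * 1.8207e-03) = 1.692 ohm/m

1.692 ohm/m


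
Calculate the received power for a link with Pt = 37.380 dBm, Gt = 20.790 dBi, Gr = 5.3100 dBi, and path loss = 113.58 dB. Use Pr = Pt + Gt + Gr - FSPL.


Pr = 37.380 + 20.790 + 5.3100 - 113.58 = -50.10 dBm

-50.10 dBm


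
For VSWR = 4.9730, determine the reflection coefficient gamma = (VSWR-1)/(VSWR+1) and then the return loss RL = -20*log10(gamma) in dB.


gamma = (4.9730 - 1) / (4.9730 + 1) = 0.6651599
RL = -20 * log10(0.6651599) = 3.541 dB

3.541 dB


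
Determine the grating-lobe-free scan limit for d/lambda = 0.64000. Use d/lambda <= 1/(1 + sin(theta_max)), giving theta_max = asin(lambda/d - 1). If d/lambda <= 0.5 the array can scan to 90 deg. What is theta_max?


lambda/d - 1 = 1/0.64000 - 1 = 0.5625000
theta_max = asin(0.5625000) = 34.23 deg

34.23 deg


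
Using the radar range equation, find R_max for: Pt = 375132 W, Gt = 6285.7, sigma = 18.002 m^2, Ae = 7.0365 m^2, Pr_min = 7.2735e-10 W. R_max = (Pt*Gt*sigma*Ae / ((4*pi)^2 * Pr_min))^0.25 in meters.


R^4 = 375132*6285.7*18.002*7.0365 / ((4*pi)^2 * 7.2735e-10) = 2.600471e+18
R_max = 2.600471e+18^0.25 = 40157 m

40157 m


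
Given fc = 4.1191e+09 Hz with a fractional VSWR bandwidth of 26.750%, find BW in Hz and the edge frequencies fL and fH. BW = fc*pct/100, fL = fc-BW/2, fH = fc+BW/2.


BW = 4.1191e+09 * 26.750/100 = 1.101859e+09 Hz
fL = 4.1191e+09 - 1.101859e+09/2 = 3.568e+09 Hz
fH = 4.1191e+09 + 1.101859e+09/2 = 4.670e+09 Hz

BW=1.102e+09 Hz, fL=3.568e+09 Hz, fH=4.670e+09 Hz


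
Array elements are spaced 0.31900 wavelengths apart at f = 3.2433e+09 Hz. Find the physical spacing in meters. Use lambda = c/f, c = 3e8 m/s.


lambda = c / f = 3.0000e+08 / 3.2433e+09 = 0.09249838 m
d = 0.31900 * 0.09249838 = 0.02951 m

0.02951 m


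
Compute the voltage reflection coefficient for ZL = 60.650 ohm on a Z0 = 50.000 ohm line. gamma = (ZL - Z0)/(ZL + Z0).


gamma = (60.650 - 50.000) / (60.650 + 50.000) = 0.09625

0.09625


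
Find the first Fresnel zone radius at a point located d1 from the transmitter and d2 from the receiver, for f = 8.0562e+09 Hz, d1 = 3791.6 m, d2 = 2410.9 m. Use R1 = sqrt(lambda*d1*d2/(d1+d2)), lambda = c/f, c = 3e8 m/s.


lambda = c / f = 3.0000e+08 / 8.0562e+09 = 0.03723840 m
R1 = sqrt(0.03723840 * 3791.6 * 2410.9 / (3791.6 + 2410.9)) = 7.408 m

7.408 m


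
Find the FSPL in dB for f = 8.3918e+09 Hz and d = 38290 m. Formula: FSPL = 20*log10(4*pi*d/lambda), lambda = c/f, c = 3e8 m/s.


lambda = c / f = 3.0000e+08 / 8.3918e+09 = 0.03574918 m
FSPL = 20 * log10(4*pi*38290/0.03574918) = 142.6 dB

142.6 dB


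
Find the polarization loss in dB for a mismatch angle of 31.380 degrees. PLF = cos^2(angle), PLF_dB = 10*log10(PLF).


PLF_linear = cos^2(31.380 deg) = 0.7288594
PLF_dB = 10 * log10(0.7288594) = -1.374 dB

-1.374 dB


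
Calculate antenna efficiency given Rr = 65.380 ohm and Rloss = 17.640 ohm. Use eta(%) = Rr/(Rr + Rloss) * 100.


eta = 65.380 / (65.380 + 17.640) * 100 = 78.75%

78.75%


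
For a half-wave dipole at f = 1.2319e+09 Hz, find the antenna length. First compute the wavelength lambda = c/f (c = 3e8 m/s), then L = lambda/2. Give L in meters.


lambda = c / f = 3.0000e+08 / 1.2319e+09 = 0.2435263 m
L = lambda / 2 = 0.2435263 / 2 = 0.1218 m

0.1218 m


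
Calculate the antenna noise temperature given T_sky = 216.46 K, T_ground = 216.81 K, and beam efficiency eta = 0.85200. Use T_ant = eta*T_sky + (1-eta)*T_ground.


T_ant = 0.85200 * 216.46 + (1 - 0.85200) * 216.81 = 216.5 K

216.5 K


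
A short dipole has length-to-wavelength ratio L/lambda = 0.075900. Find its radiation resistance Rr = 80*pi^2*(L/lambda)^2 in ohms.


Rr = 80 * pi^2 * (0.075900)^2 = 80 * 9.869604 * 5.760810e-03 = 4.549 ohm

4.549 ohm


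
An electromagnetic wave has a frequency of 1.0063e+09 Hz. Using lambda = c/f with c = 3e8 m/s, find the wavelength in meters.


lambda = c / f = 3.0000e+08 / 1.0063e+09 = 0.2981 m

0.2981 m


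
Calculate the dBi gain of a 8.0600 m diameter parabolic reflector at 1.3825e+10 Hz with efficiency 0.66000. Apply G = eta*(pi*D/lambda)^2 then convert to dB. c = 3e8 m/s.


lambda = c / f = 3.0000e+08 / 1.3825e+10 = 0.02169982 m
G_linear = 0.66000 * (pi * 8.0600 / 0.02169982)^2 = 898672.6
G_dBi = 10 * log10(898672.6) = 59.54 dBi

59.54 dBi


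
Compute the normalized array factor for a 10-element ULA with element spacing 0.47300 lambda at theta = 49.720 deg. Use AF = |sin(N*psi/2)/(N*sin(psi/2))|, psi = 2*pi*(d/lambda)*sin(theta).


psi = 2*pi*0.47300*sin(49.720 deg) = 2.267280 rad
AF = |sin(10*2.267280/2) / (10*sin(2.267280/2))| = 0.1040

0.1040


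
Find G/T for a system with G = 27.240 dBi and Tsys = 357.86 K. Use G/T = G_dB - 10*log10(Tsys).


G/T = 27.240 - 10*log10(357.86) = 27.240 - 25.53713 = 1.703 dB/K

1.703 dB/K


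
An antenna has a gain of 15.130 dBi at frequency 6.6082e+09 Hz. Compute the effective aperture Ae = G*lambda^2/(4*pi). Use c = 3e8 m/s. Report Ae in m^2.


lambda = c / f = 3.0000e+08 / 6.6082e+09 = 0.04539814 m
G_linear = 10^(15.130/10) = 32.58367
Ae = G_linear * lambda^2 / (4*pi) = 32.58367 * 0.04539814^2 / (4*pi) = 5.344e-03 m^2

5.344e-03 m^2


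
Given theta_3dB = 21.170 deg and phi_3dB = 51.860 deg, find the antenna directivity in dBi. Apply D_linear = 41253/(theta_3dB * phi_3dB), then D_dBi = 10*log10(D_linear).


D_linear = 41253 / (21.170 * 51.860) = 37.57527
D_dBi = 10 * log10(37.57527) = 15.75 dBi

15.75 dBi


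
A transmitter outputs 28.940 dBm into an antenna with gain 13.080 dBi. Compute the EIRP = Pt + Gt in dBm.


EIRP = Pt + Gt = 28.940 + 13.080 = 42.02 dBm

42.02 dBm


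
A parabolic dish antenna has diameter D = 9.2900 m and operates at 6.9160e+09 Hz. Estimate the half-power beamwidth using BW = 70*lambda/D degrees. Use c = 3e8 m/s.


lambda = c / f = 3.0000e+08 / 6.9160e+09 = 0.04337767 m
BW = 70 * 0.04337767 / 9.2900 = 0.3269 deg

0.3269 deg


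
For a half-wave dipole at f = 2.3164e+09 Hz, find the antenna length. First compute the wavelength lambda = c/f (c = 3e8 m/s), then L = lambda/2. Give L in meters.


lambda = c / f = 3.0000e+08 / 2.3164e+09 = 0.1295113 m
L = lambda / 2 = 0.1295113 / 2 = 0.06476 m

0.06476 m


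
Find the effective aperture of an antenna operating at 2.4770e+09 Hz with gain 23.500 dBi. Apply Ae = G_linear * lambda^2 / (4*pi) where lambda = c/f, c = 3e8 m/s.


lambda = c / f = 3.0000e+08 / 2.4770e+09 = 0.1211143 m
G_linear = 10^(23.500/10) = 223.8721
Ae = G_linear * lambda^2 / (4*pi) = 223.8721 * 0.1211143^2 / (4*pi) = 0.2613 m^2

0.2613 m^2


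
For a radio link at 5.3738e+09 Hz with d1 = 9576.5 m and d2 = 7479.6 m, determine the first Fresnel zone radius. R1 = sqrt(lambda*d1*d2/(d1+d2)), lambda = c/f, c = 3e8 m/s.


lambda = c / f = 3.0000e+08 / 5.3738e+09 = 0.05582642 m
R1 = sqrt(0.05582642 * 9576.5 * 7479.6 / (9576.5 + 7479.6)) = 15.31 m

15.31 m


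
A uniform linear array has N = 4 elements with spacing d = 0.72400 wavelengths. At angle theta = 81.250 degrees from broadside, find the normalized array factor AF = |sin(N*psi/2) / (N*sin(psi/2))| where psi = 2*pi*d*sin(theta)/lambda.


psi = 2*pi*0.72400*sin(81.250 deg) = 4.496082 rad
AF = |sin(4*4.496082/2) / (4*sin(4.496082/2))| = 0.1345

0.1345


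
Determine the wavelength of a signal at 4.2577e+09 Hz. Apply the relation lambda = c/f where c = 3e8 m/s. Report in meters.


lambda = c / f = 3.0000e+08 / 4.2577e+09 = 0.07046 m

0.07046 m


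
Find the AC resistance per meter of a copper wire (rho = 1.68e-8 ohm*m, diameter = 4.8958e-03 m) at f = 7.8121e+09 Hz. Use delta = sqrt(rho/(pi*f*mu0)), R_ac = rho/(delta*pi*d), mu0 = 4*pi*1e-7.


delta = sqrt(1.68e-8 / (pi * 7.8121e+09 * 4*pi*1e-7)) = 7.380587e-07 m
R_ac = 1.68e-8 / (7.380587e-07 * pi * 4.8958e-03) = 1.480 ohm/m

1.480 ohm/m


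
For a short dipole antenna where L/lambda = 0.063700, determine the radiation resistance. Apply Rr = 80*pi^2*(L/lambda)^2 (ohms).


Rr = 80 * pi^2 * (0.063700)^2 = 80 * 9.869604 * 4.057690e-03 = 3.204 ohm

3.204 ohm


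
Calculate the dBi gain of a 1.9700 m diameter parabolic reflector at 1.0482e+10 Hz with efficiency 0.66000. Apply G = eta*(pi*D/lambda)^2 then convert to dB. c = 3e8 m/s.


lambda = c / f = 3.0000e+08 / 1.0482e+10 = 0.02862049 m
G_linear = 0.66000 * (pi * 1.9700 / 0.02862049)^2 = 30861.85
G_dBi = 10 * log10(30861.85) = 44.89 dBi

44.89 dBi


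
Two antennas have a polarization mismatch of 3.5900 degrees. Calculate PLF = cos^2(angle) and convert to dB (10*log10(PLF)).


PLF_linear = cos^2(3.5900 deg) = 0.9960792
PLF_dB = 10 * log10(0.9960792) = -0.01706 dB

-0.01706 dB


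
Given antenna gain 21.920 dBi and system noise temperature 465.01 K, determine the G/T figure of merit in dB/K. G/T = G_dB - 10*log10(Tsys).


G/T = 21.920 - 10*log10(465.01) = 21.920 - 26.67462 = -4.755 dB/K

-4.755 dB/K


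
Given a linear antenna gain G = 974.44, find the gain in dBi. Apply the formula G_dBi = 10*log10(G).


G_dBi = 10 * log10(974.44) = 29.89 dBi

29.89 dBi


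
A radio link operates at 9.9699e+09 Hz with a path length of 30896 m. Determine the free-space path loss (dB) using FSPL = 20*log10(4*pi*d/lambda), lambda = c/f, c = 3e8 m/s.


lambda = c / f = 3.0000e+08 / 9.9699e+09 = 0.03009057 m
FSPL = 20 * log10(4*pi*30896/0.03009057) = 142.2 dB

142.2 dB


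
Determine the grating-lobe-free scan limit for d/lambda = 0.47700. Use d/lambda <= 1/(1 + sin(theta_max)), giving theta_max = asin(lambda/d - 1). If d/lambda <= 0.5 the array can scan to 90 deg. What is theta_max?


lambda/d - 1 = 1/0.47700 - 1 = 1.096436 >= 1
d/lambda <= 0.5, so the array can scan to endfire without grating lobes: theta_max = 90 deg

90 deg


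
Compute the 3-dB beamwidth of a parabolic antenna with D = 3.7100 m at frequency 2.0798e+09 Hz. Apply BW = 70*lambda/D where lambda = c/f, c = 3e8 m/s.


lambda = c / f = 3.0000e+08 / 2.0798e+09 = 0.1442446 m
BW = 70 * 0.1442446 / 3.7100 = 2.722 deg

2.722 deg


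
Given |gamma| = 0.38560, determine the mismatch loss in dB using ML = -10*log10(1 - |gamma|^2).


ML = -10 * log10(1 - 0.38560^2) = -10 * log10(0.85131264) = 0.6991 dB

0.6991 dB


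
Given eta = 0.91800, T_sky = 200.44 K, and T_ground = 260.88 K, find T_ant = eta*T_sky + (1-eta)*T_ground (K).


T_ant = 0.91800 * 200.44 + (1 - 0.91800) * 260.88 = 205.4 K

205.4 K


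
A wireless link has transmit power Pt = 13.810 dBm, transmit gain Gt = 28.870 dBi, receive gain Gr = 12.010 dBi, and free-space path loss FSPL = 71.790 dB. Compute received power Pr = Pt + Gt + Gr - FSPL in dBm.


Pr = 13.810 + 28.870 + 12.010 - 71.790 = -17.10 dBm

-17.10 dBm


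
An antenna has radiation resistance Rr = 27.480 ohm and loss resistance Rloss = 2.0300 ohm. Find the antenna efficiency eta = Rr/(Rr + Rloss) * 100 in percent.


eta = 27.480 / (27.480 + 2.0300) * 100 = 93.12%

93.12%


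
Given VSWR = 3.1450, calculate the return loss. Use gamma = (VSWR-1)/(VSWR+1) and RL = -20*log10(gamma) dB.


gamma = (3.1450 - 1) / (3.1450 + 1) = 0.5174910
RL = -20 * log10(0.5174910) = 5.722 dB

5.722 dB


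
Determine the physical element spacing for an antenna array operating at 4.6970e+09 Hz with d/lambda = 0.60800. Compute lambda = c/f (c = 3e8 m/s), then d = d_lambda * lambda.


lambda = c / f = 3.0000e+08 / 4.6970e+09 = 0.06387056 m
d = 0.60800 * 0.06387056 = 0.03883 m

0.03883 m


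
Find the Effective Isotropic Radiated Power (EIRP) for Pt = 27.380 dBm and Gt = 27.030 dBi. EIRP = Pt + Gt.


EIRP = Pt + Gt = 27.380 + 27.030 = 54.41 dBm

54.41 dBm


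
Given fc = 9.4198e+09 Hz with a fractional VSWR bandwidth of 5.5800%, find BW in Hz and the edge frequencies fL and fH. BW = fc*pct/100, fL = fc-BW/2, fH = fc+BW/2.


BW = 9.4198e+09 * 5.5800/100 = 5.256248e+08 Hz
fL = 9.4198e+09 - 5.256248e+08/2 = 9.157e+09 Hz
fH = 9.4198e+09 + 5.256248e+08/2 = 9.683e+09 Hz

BW=5.256e+08 Hz, fL=9.157e+09 Hz, fH=9.683e+09 Hz


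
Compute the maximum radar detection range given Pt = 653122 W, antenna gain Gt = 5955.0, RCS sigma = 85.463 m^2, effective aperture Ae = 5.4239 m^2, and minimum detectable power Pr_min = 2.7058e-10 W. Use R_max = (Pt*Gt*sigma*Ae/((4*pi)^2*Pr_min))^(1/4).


R^4 = 653122*5955.0*85.463*5.4239 / ((4*pi)^2 * 2.7058e-10) = 4.219398e+19
R_max = 4.219398e+19^0.25 = 80596 m

80596 m


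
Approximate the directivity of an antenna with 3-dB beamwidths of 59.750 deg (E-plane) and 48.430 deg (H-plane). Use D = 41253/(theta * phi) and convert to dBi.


D_linear = 41253 / (59.750 * 48.430) = 14.25618
D_dBi = 10 * log10(14.25618) = 11.54 dBi

11.54 dBi


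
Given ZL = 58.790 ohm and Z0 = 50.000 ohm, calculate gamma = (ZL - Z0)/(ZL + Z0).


gamma = (58.790 - 50.000) / (58.790 + 50.000) = 0.08080

0.08080


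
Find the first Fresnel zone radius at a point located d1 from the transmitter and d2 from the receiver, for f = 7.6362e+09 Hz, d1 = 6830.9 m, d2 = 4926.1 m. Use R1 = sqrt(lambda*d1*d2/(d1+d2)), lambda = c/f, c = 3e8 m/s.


lambda = c / f = 3.0000e+08 / 7.6362e+09 = 0.03928656 m
R1 = sqrt(0.03928656 * 6830.9 * 4926.1 / (6830.9 + 4926.1)) = 10.60 m

10.60 m


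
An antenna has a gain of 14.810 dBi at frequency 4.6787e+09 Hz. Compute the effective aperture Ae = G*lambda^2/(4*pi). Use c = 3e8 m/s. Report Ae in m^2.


lambda = c / f = 3.0000e+08 / 4.6787e+09 = 0.06412038 m
G_linear = 10^(14.810/10) = 30.26913
Ae = G_linear * lambda^2 / (4*pi) = 30.26913 * 0.06412038^2 / (4*pi) = 9.903e-03 m^2

9.903e-03 m^2


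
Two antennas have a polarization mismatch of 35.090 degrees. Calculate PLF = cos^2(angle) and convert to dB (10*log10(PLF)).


PLF_linear = cos^2(35.090 deg) = 0.6695332
PLF_dB = 10 * log10(0.6695332) = -1.742 dB

-1.742 dB


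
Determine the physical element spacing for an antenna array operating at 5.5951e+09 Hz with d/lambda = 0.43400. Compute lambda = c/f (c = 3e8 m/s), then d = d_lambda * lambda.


lambda = c / f = 3.0000e+08 / 5.5951e+09 = 0.05361834 m
d = 0.43400 * 0.05361834 = 0.02327 m

0.02327 m


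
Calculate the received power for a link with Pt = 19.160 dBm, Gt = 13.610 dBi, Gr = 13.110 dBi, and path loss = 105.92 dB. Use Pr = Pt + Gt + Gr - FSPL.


Pr = 19.160 + 13.610 + 13.110 - 105.92 = -60.04 dBm

-60.04 dBm


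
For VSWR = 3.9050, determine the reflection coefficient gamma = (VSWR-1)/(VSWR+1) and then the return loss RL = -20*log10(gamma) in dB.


gamma = (3.9050 - 1) / (3.9050 + 1) = 0.5922528
RL = -20 * log10(0.5922528) = 4.550 dB

4.550 dB


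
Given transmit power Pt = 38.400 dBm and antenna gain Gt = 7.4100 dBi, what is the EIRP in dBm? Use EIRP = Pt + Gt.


EIRP = Pt + Gt = 38.400 + 7.4100 = 45.81 dBm

45.81 dBm


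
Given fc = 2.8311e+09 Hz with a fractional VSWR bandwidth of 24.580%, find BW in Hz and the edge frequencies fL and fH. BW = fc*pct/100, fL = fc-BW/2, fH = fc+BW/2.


BW = 2.8311e+09 * 24.580/100 = 6.958844e+08 Hz
fL = 2.8311e+09 - 6.958844e+08/2 = 2.483e+09 Hz
fH = 2.8311e+09 + 6.958844e+08/2 = 3.179e+09 Hz

BW=6.959e+08 Hz, fL=2.483e+09 Hz, fH=3.179e+09 Hz


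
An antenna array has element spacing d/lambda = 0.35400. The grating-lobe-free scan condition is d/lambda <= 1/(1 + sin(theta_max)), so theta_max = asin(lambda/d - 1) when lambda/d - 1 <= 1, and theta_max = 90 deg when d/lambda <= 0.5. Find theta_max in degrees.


lambda/d - 1 = 1/0.35400 - 1 = 1.824859 >= 1
d/lambda <= 0.5, so the array can scan to endfire without grating lobes: theta_max = 90 deg

90 deg


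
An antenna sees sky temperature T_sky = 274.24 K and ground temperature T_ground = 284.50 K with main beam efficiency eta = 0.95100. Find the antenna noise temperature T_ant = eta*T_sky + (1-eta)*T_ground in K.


T_ant = 0.95100 * 274.24 + (1 - 0.95100) * 284.50 = 274.7 K

274.7 K


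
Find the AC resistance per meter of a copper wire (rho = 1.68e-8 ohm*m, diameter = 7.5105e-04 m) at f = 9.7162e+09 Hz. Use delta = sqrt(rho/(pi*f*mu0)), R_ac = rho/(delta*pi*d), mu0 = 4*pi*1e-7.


delta = sqrt(1.68e-8 / (pi * 9.7162e+09 * 4*pi*1e-7)) = 6.617997e-07 m
R_ac = 1.68e-8 / (6.617997e-07 * pi * 7.5105e-04) = 10.76 ohm/m

10.76 ohm/m


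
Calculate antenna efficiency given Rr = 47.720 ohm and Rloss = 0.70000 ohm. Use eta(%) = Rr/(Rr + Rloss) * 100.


eta = 47.720 / (47.720 + 0.70000) * 100 = 98.55%

98.55%


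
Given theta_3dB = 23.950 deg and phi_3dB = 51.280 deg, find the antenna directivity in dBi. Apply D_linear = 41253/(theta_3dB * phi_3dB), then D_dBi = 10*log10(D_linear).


D_linear = 41253 / (23.950 * 51.280) = 33.58938
D_dBi = 10 * log10(33.58938) = 15.26 dBi

15.26 dBi


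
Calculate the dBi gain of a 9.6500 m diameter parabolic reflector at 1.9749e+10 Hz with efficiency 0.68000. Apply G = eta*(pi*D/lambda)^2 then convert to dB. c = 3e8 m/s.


lambda = c / f = 3.0000e+08 / 1.9749e+10 = 0.01519064 m
G_linear = 0.68000 * (pi * 9.6500 / 0.01519064)^2 = 2.708390e+06
G_dBi = 10 * log10(2.708390e+06) = 64.33 dBi

64.33 dBi


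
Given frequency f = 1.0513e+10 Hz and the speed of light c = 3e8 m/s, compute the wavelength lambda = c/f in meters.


lambda = c / f = 3.0000e+08 / 1.0513e+10 = 0.02854 m

0.02854 m


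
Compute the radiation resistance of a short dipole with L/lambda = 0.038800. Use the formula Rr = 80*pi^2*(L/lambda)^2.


Rr = 80 * pi^2 * (0.038800)^2 = 80 * 9.869604 * 1.505440e-03 = 1.189 ohm

1.189 ohm


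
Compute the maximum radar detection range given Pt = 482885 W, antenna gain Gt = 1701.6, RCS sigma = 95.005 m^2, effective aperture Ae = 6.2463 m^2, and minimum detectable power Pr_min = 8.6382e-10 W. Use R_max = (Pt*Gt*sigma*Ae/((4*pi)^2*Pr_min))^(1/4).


R^4 = 482885*1701.6*95.005*6.2463 / ((4*pi)^2 * 8.6382e-10) = 3.574600e+18
R_max = 3.574600e+18^0.25 = 43482 m

43482 m


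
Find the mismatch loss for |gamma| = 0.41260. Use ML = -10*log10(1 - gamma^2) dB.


ML = -10 * log10(1 - 0.41260^2) = -10 * log10(0.82976124) = 0.8105 dB

0.8105 dB


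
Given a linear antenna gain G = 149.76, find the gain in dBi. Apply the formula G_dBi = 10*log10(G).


G_dBi = 10 * log10(149.76) = 21.75 dBi

21.75 dBi


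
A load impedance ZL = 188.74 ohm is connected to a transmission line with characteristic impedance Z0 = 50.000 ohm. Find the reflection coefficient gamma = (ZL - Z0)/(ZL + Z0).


gamma = (188.74 - 50.000) / (188.74 + 50.000) = 0.5811

0.5811


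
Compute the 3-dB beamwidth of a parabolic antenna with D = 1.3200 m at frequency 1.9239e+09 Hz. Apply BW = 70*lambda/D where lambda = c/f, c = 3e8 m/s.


lambda = c / f = 3.0000e+08 / 1.9239e+09 = 0.1559333 m
BW = 70 * 0.1559333 / 1.3200 = 8.269 deg

8.269 deg


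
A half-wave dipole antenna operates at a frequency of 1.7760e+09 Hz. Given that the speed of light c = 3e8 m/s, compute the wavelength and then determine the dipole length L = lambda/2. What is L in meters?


lambda = c / f = 3.0000e+08 / 1.7760e+09 = 0.1689189 m
L = lambda / 2 = 0.1689189 / 2 = 0.08446 m

0.08446 m


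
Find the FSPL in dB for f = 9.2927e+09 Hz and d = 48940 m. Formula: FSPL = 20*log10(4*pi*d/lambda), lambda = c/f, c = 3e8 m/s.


lambda = c / f = 3.0000e+08 / 9.2927e+09 = 0.03228341 m
FSPL = 20 * log10(4*pi*48940/0.03228341) = 145.6 dB

145.6 dB


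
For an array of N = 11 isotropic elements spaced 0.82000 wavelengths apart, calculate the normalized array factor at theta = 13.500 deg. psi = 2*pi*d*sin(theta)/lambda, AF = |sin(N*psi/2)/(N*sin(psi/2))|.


psi = 2*pi*0.82000*sin(13.500 deg) = 1.202760 rad
AF = |sin(11*1.202760/2) / (11*sin(1.202760/2))| = 0.05237

0.05237


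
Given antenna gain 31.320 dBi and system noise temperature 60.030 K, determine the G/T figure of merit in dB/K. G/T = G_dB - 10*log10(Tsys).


G/T = 31.320 - 10*log10(60.030) = 31.320 - 17.78368 = 13.54 dB/K

13.54 dB/K


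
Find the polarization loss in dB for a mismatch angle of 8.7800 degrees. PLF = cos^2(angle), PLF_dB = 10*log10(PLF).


PLF_linear = cos^2(8.7800 deg) = 0.9767008
PLF_dB = 10 * log10(0.9767008) = -0.1024 dB

-0.1024 dB


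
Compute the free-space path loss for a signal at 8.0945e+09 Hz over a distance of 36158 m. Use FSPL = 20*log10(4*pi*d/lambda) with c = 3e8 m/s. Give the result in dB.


lambda = c / f = 3.0000e+08 / 8.0945e+09 = 0.03706220 m
FSPL = 20 * log10(4*pi*36158/0.03706220) = 141.8 dB

141.8 dB


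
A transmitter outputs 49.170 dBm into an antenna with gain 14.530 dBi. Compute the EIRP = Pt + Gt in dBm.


EIRP = Pt + Gt = 49.170 + 14.530 = 63.70 dBm

63.70 dBm


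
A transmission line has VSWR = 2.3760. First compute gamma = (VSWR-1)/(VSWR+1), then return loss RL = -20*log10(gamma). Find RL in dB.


gamma = (2.3760 - 1) / (2.3760 + 1) = 0.4075829
RL = -20 * log10(0.4075829) = 7.796 dB

7.796 dB


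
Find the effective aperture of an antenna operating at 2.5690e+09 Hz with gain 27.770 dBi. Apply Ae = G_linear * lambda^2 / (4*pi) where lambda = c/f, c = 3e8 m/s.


lambda = c / f = 3.0000e+08 / 2.5690e+09 = 0.1167770 m
G_linear = 10^(27.770/10) = 598.4116
Ae = G_linear * lambda^2 / (4*pi) = 598.4116 * 0.1167770^2 / (4*pi) = 0.6494 m^2

0.6494 m^2


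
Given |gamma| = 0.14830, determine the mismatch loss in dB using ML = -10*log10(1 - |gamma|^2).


ML = -10 * log10(1 - 0.14830^2) = -10 * log10(0.97800711) = 0.09658 dB

0.09658 dB


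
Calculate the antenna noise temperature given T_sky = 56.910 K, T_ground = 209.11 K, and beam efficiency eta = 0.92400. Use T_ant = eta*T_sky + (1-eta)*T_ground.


T_ant = 0.92400 * 56.910 + (1 - 0.92400) * 209.11 = 68.48 K

68.48 K


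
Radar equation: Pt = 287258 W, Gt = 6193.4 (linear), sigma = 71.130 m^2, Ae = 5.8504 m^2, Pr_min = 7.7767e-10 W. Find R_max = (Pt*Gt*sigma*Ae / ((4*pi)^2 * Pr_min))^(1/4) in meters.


R^4 = 287258*6193.4*71.130*5.8504 / ((4*pi)^2 * 7.7767e-10) = 6.028712e+18
R_max = 6.028712e+18^0.25 = 49551 m

49551 m


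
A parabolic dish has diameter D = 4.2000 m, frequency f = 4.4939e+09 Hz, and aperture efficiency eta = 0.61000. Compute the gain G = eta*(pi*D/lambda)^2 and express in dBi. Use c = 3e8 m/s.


lambda = c / f = 3.0000e+08 / 4.4939e+09 = 0.06675716 m
G_linear = 0.61000 * (pi * 4.2000 / 0.06675716)^2 = 23830.46
G_dBi = 10 * log10(23830.46) = 43.77 dBi

43.77 dBi


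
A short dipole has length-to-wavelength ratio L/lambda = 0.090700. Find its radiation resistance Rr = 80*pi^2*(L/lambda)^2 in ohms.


Rr = 80 * pi^2 * (0.090700)^2 = 80 * 9.869604 * 8.226490e-03 = 6.495 ohm

6.495 ohm


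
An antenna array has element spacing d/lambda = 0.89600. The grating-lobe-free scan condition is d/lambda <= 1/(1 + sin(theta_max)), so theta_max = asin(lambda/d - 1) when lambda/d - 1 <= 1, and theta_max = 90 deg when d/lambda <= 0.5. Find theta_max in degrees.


lambda/d - 1 = 1/0.89600 - 1 = 0.1160714
theta_max = asin(0.1160714) = 6.665 deg

6.665 deg


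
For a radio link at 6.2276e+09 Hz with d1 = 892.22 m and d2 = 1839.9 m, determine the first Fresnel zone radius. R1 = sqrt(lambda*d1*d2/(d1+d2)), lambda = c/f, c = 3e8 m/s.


lambda = c / f = 3.0000e+08 / 6.2276e+09 = 0.04817265 m
R1 = sqrt(0.04817265 * 892.22 * 1839.9 / (892.22 + 1839.9)) = 5.380 m

5.380 m


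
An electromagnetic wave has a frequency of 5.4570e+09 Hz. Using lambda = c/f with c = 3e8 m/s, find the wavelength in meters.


lambda = c / f = 3.0000e+08 / 5.4570e+09 = 0.05498 m

0.05498 m


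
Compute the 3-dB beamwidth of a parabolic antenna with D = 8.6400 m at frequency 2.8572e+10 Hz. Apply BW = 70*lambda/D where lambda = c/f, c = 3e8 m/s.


lambda = c / f = 3.0000e+08 / 2.8572e+10 = 0.01049979 m
BW = 70 * 0.01049979 / 8.6400 = 0.08507 deg

0.08507 deg


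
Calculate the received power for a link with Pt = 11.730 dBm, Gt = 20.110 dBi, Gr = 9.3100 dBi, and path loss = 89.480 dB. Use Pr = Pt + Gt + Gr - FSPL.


Pr = 11.730 + 20.110 + 9.3100 - 89.480 = -48.33 dBm

-48.33 dBm


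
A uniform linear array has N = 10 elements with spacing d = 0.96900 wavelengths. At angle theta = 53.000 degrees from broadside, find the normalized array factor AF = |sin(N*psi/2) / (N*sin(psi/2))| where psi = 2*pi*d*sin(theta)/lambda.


psi = 2*pi*0.96900*sin(53.000 deg) = 4.862418 rad
AF = |sin(10*4.862418/2) / (10*sin(4.862418/2))| = 0.1122

0.1122


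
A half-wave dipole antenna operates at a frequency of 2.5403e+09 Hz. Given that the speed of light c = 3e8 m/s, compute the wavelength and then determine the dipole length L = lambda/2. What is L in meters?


lambda = c / f = 3.0000e+08 / 2.5403e+09 = 0.1180963 m
L = lambda / 2 = 0.1180963 / 2 = 0.05905 m

0.05905 m


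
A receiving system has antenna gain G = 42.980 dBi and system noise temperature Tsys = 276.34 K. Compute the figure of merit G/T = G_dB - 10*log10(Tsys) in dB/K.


G/T = 42.980 - 10*log10(276.34) = 42.980 - 24.41444 = 18.57 dB/K

18.57 dB/K


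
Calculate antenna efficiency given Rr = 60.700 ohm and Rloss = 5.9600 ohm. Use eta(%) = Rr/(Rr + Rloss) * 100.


eta = 60.700 / (60.700 + 5.9600) * 100 = 91.06%

91.06%


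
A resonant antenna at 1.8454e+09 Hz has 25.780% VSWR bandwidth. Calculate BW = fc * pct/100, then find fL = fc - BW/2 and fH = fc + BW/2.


BW = 1.8454e+09 * 25.780/100 = 4.757441e+08 Hz
fL = 1.8454e+09 - 4.757441e+08/2 = 1.608e+09 Hz
fH = 1.8454e+09 + 4.757441e+08/2 = 2.083e+09 Hz

BW=4.757e+08 Hz, fL=1.608e+09 Hz, fH=2.083e+09 Hz


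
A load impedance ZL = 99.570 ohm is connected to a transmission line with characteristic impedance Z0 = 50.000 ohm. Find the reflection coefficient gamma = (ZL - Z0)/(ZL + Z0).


gamma = (99.570 - 50.000) / (99.570 + 50.000) = 0.3314

0.3314


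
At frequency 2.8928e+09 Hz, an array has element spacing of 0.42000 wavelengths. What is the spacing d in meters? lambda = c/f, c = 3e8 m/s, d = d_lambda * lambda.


lambda = c / f = 3.0000e+08 / 2.8928e+09 = 0.1037058 m
d = 0.42000 * 0.1037058 = 0.04356 m

0.04356 m


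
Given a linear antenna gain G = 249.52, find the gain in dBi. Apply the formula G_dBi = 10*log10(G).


G_dBi = 10 * log10(249.52) = 23.97 dBi

23.97 dBi


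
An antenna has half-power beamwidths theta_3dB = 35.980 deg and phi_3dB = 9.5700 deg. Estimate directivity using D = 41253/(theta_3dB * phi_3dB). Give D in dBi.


D_linear = 41253 / (35.980 * 9.5700) = 119.8071
D_dBi = 10 * log10(119.8071) = 20.78 dBi

20.78 dBi


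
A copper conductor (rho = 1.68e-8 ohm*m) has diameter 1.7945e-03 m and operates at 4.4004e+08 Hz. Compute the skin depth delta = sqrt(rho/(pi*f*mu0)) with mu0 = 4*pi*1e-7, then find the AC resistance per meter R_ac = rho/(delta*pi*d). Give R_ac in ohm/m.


delta = sqrt(1.68e-8 / (pi * 4.4004e+08 * 4*pi*1e-7)) = 3.109773e-06 m
R_ac = 1.68e-8 / (3.109773e-06 * pi * 1.7945e-03) = 0.9583 ohm/m

0.9583 ohm/m


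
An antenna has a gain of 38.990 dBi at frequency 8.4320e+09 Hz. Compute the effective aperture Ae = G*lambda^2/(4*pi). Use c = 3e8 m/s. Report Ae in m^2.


lambda = c / f = 3.0000e+08 / 8.4320e+09 = 0.03557875 m
G_linear = 10^(38.990/10) = 7925.013
Ae = G_linear * lambda^2 / (4*pi) = 7925.013 * 0.03557875^2 / (4*pi) = 0.7983 m^2

0.7983 m^2


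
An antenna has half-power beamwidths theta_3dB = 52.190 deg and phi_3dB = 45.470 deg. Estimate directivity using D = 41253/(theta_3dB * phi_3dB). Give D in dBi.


D_linear = 41253 / (52.190 * 45.470) = 17.38374
D_dBi = 10 * log10(17.38374) = 12.40 dBi

12.40 dBi


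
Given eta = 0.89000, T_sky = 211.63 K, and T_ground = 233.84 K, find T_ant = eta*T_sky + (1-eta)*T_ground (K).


T_ant = 0.89000 * 211.63 + (1 - 0.89000) * 233.84 = 214.1 K

214.1 K


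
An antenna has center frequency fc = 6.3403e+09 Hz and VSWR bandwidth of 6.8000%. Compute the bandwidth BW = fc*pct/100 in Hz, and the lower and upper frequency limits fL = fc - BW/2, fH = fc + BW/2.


BW = 6.3403e+09 * 6.8000/100 = 4.311404e+08 Hz
fL = 6.3403e+09 - 4.311404e+08/2 = 6.125e+09 Hz
fH = 6.3403e+09 + 4.311404e+08/2 = 6.556e+09 Hz

BW=4.311e+08 Hz, fL=6.125e+09 Hz, fH=6.556e+09 Hz


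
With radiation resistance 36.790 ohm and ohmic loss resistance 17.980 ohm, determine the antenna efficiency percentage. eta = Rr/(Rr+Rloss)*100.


eta = 36.790 / (36.790 + 17.980) * 100 = 67.17%

67.17%


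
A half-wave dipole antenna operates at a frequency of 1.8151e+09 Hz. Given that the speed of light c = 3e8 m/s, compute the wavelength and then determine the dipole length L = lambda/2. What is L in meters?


lambda = c / f = 3.0000e+08 / 1.8151e+09 = 0.1652801 m
L = lambda / 2 = 0.1652801 / 2 = 0.08264 m

0.08264 m


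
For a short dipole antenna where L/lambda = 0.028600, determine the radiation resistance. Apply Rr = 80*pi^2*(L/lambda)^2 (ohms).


Rr = 80 * pi^2 * (0.028600)^2 = 80 * 9.869604 * 8.179600e-04 = 0.6458 ohm

0.6458 ohm


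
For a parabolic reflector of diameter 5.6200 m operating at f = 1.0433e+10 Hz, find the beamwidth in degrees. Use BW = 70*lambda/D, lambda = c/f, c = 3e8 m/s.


lambda = c / f = 3.0000e+08 / 1.0433e+10 = 0.02875491 m
BW = 70 * 0.02875491 / 5.6200 = 0.3582 deg

0.3582 deg


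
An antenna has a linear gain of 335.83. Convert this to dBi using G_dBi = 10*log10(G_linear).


G_dBi = 10 * log10(335.83) = 25.26 dBi

25.26 dBi


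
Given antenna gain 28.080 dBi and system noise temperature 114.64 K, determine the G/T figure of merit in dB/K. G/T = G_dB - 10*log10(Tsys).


G/T = 28.080 - 10*log10(114.64) = 28.080 - 20.59336 = 7.487 dB/K

7.487 dB/K


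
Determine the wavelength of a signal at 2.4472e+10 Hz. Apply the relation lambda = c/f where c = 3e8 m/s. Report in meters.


lambda = c / f = 3.0000e+08 / 2.4472e+10 = 0.01226 m

0.01226 m


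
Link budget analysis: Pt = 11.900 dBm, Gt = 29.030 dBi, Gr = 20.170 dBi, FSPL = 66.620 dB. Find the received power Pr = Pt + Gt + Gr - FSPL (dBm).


Pr = 11.900 + 29.030 + 20.170 - 66.620 = -5.52 dBm

-5.52 dBm


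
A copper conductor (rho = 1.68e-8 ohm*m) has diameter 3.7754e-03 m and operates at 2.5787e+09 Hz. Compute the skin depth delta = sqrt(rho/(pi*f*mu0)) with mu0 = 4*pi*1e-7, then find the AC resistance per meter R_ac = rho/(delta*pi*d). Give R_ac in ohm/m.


delta = sqrt(1.68e-8 / (pi * 2.5787e+09 * 4*pi*1e-7)) = 1.284619e-06 m
R_ac = 1.68e-8 / (1.284619e-06 * pi * 3.7754e-03) = 1.103 ohm/m

1.103 ohm/m


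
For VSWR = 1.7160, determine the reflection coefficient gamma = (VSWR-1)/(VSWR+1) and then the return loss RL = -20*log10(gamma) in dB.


gamma = (1.7160 - 1) / (1.7160 + 1) = 0.2636230
RL = -20 * log10(0.2636230) = 11.58 dB

11.58 dB


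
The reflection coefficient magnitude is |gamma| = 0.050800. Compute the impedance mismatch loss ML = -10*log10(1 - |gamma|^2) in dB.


ML = -10 * log10(1 - 0.050800^2) = -10 * log10(0.99741936) = 0.01122 dB

0.01122 dB


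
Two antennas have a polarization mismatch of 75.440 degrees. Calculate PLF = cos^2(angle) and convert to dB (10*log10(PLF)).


PLF_linear = cos^2(75.440 deg) = 0.06319880
PLF_dB = 10 * log10(0.06319880) = -11.99 dB

-11.99 dB


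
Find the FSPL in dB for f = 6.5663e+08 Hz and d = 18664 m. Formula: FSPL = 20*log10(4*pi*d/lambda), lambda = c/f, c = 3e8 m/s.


lambda = c / f = 3.0000e+08 / 6.5663e+08 = 0.4568783 m
FSPL = 20 * log10(4*pi*18664/0.4568783) = 114.2 dB

114.2 dB


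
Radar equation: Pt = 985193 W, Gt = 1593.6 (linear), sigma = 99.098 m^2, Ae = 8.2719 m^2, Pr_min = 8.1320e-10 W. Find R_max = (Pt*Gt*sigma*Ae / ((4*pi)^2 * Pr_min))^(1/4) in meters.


R^4 = 985193*1593.6*99.098*8.2719 / ((4*pi)^2 * 8.1320e-10) = 1.002198e+19
R_max = 1.002198e+19^0.25 = 56265 m

56265 m


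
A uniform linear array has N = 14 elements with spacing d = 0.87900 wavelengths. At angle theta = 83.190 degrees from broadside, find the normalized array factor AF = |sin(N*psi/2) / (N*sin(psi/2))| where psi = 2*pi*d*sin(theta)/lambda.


psi = 2*pi*0.87900*sin(83.190 deg) = 5.483955 rad
AF = |sin(14*5.483955/2) / (14*sin(5.483955/2))| = 0.1167

0.1167


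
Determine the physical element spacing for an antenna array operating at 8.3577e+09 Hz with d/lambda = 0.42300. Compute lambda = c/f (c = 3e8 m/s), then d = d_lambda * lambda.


lambda = c / f = 3.0000e+08 / 8.3577e+09 = 0.03589504 m
d = 0.42300 * 0.03589504 = 0.01518 m

0.01518 m
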